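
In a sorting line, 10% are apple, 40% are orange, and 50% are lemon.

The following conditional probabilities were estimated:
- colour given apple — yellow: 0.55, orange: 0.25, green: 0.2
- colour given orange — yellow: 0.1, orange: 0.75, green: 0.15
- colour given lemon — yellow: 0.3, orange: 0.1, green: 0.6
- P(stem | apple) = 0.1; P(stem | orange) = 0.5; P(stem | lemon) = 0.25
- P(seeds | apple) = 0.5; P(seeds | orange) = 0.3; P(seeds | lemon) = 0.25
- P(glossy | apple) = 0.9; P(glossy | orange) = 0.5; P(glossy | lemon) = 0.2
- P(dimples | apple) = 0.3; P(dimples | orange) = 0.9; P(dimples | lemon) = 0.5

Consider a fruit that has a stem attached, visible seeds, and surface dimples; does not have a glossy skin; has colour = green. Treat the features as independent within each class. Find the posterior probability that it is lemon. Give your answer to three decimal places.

apple: 0.1 × 0.2 × 0.1 × 0.5 × (1−0.9) × 0.3 = 0.00003
orange: 0.4 × 0.15 × 0.5 × 0.3 × (1−0.5) × 0.9 = 0.00405
lemon: 0.5 × 0.6 × 0.25 × 0.25 × (1−0.2) × 0.5 = 0.0075
P(lemon | x) = 0.0075 / 0.01158 ≈ 0.648

0.648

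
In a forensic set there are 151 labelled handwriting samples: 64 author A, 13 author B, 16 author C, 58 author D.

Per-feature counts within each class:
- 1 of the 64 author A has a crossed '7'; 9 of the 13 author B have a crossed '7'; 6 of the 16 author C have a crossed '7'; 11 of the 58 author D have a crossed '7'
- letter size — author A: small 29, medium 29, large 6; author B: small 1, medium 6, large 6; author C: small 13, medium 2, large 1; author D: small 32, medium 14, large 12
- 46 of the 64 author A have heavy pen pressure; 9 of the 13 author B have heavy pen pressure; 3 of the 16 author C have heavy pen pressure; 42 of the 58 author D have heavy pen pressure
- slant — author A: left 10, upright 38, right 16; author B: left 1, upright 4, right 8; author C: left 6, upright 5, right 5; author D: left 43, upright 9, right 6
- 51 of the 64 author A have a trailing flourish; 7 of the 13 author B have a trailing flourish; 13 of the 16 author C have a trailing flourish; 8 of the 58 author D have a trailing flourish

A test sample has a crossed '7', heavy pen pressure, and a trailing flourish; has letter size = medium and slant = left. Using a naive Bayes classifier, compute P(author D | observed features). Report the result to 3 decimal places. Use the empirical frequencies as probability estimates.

author A: (64/151) × (1/64) × (29/64) × (46/64) × (10/64) × (51/64) ≈ 0.000268552
author B: (13/151) × (9/13) × (6/13) × (9/13) × (1/13) × (7/13) ≈ 0.000788831
author C: (16/151) × (6/16) × (2/16) × (3/16) × (6/16) × (13/16) ≈ 0.000283753
author D: (58/151) × (11/58) × (14/58) × (42/58) × (43/58) × (8/58) ≈ 0.00130209
P(author D | x) = 0.00130209 / 0.002643226 ≈ 0.493

0.493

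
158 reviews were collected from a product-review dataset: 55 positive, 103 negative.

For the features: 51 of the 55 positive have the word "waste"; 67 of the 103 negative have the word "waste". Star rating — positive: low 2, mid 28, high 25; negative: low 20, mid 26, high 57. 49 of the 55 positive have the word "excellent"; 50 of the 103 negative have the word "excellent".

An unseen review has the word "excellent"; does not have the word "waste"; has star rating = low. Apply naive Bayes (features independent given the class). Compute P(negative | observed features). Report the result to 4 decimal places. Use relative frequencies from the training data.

0.9632

positive: (55/158) × (4/55) × (2/55) × (49/55) ≈ 0.000820169
negative: (103/158) × (36/103) × (20/103) × (50/103) ≈ 0.0214769
P(negative | x) = 0.0214769 / 0.022297069 ≈ 0.9632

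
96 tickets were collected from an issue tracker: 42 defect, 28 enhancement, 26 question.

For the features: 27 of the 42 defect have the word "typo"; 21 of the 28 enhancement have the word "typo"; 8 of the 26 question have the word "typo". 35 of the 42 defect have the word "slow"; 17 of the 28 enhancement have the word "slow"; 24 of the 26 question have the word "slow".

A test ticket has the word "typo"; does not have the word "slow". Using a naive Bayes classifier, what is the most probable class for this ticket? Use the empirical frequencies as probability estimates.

enhancement

defect: (42/96) × (27/42) × (7/42) = 0.046875
enhancement: (28/96) × (21/28) × (11/28) = 0.0859375
question: (26/96) × (8/26) × (2/26) ≈ 0.00641026
Highest score → enhancement.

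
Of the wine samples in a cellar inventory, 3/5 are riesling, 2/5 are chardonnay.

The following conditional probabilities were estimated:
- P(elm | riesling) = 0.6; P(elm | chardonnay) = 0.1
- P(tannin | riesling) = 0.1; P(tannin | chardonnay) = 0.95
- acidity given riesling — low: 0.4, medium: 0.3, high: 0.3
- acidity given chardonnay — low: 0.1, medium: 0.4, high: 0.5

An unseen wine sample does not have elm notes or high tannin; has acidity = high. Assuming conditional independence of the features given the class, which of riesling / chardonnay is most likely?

riesling

riesling: 0.6 × (1−0.6) × (1−0.1) × 0.3 = 0.0648
chardonnay: 0.4 × (1−0.1) × (1−0.95) × 0.5 = 0.009
Highest score → riesling.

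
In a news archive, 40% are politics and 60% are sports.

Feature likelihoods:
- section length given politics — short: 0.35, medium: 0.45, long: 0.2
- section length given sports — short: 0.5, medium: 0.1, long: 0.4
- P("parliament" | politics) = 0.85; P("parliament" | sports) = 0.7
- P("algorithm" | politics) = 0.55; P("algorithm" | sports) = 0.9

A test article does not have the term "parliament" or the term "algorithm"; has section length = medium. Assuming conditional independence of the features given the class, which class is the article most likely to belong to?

politics

politics: 0.4 × 0.45 × (1−0.85) × (1−0.55) = 0.01215
sports: 0.6 × 0.1 × (1−0.7) × (1−0.9) = 0.0018
Highest score → politics.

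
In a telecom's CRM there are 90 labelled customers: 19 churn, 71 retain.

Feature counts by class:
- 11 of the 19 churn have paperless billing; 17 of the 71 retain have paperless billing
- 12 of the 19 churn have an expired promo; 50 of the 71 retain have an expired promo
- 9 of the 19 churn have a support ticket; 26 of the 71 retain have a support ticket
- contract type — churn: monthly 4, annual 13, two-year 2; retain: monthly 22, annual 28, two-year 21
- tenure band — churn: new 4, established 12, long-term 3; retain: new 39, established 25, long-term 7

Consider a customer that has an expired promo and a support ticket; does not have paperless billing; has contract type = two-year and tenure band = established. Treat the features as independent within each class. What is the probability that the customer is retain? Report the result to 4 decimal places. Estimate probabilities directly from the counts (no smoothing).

0.9011

churn: (19/90) × (8/19) × (12/19) × (9/19) × (2/19) × (12/19) ≈ 0.00176794
retain: (71/90) × (54/71) × (50/71) × (26/71) × (21/71) × (25/71) ≈ 0.0161146
P(retain | x) = 0.0161146 / 0.01788254 ≈ 0.9011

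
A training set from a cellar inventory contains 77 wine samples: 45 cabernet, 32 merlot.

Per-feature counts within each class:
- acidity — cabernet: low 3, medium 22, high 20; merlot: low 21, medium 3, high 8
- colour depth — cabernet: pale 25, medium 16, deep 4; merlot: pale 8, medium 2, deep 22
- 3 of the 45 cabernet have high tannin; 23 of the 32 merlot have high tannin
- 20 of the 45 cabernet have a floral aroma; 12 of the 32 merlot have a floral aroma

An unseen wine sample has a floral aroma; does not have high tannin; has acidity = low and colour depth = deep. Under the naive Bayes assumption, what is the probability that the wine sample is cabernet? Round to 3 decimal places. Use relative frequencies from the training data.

0.068

cabernet: (45/77) × (3/45) × (4/45) × (42/45) × (20/45) ≈ 0.00143659
merlot: (32/77) × (21/32) × (22/32) × (9/32) × (12/32) = 0.019775390625
P(cabernet | x) = 0.00143659 / 0.021211980625 ≈ 0.068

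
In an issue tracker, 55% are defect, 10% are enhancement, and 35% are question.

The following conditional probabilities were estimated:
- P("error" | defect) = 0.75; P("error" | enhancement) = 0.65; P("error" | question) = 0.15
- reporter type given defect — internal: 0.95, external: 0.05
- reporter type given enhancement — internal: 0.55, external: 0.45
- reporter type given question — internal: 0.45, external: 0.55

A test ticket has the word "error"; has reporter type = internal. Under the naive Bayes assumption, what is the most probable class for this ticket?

defect

defect: 0.55 × 0.75 × 0.95 = 0.391875
enhancement: 0.1 × 0.65 × 0.55 = 0.03575
question: 0.35 × 0.15 × 0.45 = 0.023625
Highest score → defect.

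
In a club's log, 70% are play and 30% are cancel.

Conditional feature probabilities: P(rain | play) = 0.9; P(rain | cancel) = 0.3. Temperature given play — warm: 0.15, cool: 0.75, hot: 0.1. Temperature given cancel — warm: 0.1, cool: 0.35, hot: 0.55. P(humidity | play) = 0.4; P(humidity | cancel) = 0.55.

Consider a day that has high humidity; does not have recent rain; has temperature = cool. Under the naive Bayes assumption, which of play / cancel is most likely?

cancel

play: 0.7 × (1−0.9) × 0.75 × 0.4 = 0.021
cancel: 0.3 × (1−0.3) × 0.35 × 0.55 = 0.040425
Highest score → cancel.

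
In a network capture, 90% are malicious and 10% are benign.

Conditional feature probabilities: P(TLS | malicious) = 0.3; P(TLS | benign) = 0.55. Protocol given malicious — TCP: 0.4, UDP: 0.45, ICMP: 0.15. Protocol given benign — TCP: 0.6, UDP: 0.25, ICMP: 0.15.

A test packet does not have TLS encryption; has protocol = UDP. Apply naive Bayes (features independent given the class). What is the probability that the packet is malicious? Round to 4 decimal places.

0.9618

malicious: 0.9 × (1−0.3) × 0.45 = 0.2835
benign: 0.1 × (1−0.55) × 0.25 = 0.01125
P(malicious | x) = 0.2835 / 0.29475 ≈ 0.9618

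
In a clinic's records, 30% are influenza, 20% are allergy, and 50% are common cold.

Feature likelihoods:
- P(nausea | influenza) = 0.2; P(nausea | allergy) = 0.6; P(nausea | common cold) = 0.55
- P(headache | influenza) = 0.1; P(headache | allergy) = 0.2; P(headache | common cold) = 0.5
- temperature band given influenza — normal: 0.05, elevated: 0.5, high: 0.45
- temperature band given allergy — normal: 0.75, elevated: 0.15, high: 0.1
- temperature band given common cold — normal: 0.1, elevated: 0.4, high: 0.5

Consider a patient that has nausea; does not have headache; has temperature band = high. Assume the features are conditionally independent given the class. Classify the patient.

influenza: 0.3 × 0.2 × (1−0.1) × 0.45 = 0.0243
allergy: 0.2 × 0.6 × (1−0.2) × 0.1 = 0.0096
common cold: 0.5 × 0.55 × (1−0.5) × 0.5 = 0.06875
Highest score → common cold.

common cold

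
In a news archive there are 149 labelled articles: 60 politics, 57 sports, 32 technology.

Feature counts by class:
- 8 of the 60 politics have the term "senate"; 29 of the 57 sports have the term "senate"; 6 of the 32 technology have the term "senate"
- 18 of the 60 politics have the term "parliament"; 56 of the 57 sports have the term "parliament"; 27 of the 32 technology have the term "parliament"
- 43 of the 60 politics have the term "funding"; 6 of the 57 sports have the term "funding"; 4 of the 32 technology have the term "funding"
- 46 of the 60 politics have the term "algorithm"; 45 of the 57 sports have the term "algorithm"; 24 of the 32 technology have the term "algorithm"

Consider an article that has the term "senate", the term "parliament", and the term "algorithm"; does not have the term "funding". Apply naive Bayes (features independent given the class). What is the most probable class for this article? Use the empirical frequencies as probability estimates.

sports

politics: (60/149) × (8/60) × (18/60) × (17/60) × (46/60) ≈ 0.00349888
sports: (57/149) × (29/57) × (56/57) × (51/57) × (45/57) ≈ 0.13507
technology: (32/149) × (6/32) × (27/32) × (28/32) × (24/32) ≈ 0.0222971
Highest score → sports.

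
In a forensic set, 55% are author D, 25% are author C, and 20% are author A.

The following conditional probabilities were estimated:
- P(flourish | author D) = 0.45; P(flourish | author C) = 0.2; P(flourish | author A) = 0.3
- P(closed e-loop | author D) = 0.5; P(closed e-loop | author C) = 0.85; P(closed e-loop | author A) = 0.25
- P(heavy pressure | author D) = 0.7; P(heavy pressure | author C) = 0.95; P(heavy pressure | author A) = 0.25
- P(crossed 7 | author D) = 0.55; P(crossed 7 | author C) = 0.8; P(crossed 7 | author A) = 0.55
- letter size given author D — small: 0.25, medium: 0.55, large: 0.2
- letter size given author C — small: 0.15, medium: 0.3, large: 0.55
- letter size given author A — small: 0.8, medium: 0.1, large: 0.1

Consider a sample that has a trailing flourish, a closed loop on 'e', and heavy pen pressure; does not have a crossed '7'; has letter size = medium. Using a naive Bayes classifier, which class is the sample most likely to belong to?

author D

author D: 0.55 × 0.45 × 0.5 × 0.7 × (1−0.55) × 0.55 = 0.0214396875
author C: 0.25 × 0.2 × 0.85 × 0.95 × (1−0.8) × 0.3 = 0.0024225
author A: 0.2 × 0.3 × 0.25 × 0.25 × (1−0.55) × 0.1 = 0.00016875
Highest score → author D.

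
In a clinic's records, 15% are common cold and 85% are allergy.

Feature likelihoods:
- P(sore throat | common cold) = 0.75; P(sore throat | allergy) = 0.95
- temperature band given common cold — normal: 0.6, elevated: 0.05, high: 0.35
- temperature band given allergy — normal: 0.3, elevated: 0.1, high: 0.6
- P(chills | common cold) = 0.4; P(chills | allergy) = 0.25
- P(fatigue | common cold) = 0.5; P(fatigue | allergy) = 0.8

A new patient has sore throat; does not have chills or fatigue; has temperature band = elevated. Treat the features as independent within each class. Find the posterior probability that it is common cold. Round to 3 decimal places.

common cold: 0.15 × 0.75 × 0.05 × (1−0.4) × (1−0.5) = 0.0016875
allergy: 0.85 × 0.95 × 0.1 × (1−0.25) × (1−0.8) = 0.0121125
P(common cold | x) = 0.0016875 / 0.0138 ≈ 0.122

0.122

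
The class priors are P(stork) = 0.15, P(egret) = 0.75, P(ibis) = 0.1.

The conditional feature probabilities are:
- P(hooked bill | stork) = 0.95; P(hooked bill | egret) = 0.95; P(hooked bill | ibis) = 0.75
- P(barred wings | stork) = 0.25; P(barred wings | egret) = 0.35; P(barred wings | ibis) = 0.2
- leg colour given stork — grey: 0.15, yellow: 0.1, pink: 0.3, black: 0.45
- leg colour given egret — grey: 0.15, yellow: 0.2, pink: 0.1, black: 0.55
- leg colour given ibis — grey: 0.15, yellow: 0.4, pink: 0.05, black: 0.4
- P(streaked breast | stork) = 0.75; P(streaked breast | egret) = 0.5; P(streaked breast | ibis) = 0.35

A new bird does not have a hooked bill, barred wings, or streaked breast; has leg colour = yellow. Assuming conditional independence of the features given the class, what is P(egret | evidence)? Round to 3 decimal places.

stork: 0.15 × (1−0.95) × (1−0.25) × 0.1 × (1−0.75) = 0.000140625
egret: 0.75 × (1−0.95) × (1−0.35) × 0.2 × (1−0.5) = 0.0024375
ibis: 0.1 × (1−0.75) × (1−0.2) × 0.4 × (1−0.35) = 0.0052
P(egret | x) = 0.0024375 / 0.007778125 ≈ 0.313

0.313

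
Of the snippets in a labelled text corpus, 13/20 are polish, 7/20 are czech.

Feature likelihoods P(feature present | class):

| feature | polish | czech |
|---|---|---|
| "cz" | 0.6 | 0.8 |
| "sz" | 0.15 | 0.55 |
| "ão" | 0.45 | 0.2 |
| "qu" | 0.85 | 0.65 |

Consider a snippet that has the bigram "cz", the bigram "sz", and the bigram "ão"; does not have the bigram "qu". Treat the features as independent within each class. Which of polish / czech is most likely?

polish: 0.65 × 0.6 × 0.15 × 0.45 × (1−0.85) = 0.00394875
czech: 0.35 × 0.8 × 0.55 × 0.2 × (1−0.65) = 0.01078
Highest score → czech.

czech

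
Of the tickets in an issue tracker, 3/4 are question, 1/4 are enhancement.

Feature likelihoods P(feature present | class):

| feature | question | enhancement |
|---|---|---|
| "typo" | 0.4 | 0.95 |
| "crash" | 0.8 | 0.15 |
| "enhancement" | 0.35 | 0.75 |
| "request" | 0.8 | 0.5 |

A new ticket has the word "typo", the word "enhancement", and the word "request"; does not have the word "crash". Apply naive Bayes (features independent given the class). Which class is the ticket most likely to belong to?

enhancement

question: 0.75 × 0.4 × (1−0.8) × 0.35 × 0.8 = 0.0168
enhancement: 0.25 × 0.95 × (1−0.15) × 0.75 × 0.5 = 0.075703125
Highest score → enhancement.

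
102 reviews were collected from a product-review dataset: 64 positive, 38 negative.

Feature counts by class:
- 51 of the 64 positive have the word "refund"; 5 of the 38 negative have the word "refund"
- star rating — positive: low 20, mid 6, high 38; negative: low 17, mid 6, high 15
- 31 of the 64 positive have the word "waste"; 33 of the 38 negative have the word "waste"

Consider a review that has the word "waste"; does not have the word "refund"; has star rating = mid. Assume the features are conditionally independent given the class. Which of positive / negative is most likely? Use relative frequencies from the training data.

negative

positive: (64/102) × (13/64) × (6/64) × (31/64) ≈ 0.00578757
negative: (38/102) × (33/38) × (6/38) × (33/38) ≈ 0.0443621
Highest score → negative.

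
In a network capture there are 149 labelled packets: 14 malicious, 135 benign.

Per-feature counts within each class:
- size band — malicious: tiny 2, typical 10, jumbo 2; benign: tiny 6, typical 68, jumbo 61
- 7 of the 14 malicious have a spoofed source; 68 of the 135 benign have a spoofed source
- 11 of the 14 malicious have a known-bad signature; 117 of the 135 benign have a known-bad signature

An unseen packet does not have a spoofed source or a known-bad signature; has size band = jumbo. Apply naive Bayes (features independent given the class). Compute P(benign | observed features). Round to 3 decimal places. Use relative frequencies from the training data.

0.950

malicious: (14/149) × (2/14) × (7/14) × (3/14) ≈ 0.00143816
benign: (135/149) × (61/135) × (67/135) × (18/135) ≈ 0.0270909
P(benign | x) = 0.0270909 / 0.02852906 ≈ 0.950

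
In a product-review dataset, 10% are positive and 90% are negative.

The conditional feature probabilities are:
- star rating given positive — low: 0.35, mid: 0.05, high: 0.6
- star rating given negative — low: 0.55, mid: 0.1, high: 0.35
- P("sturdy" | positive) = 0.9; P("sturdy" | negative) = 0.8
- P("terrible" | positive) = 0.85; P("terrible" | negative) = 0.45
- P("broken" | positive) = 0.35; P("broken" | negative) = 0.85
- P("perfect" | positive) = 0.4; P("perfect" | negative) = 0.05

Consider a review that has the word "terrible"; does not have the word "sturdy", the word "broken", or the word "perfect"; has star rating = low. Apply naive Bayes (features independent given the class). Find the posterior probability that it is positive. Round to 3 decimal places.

positive: 0.1 × 0.35 × (1−0.9) × 0.85 × (1−0.35) × (1−0.4) = 0.00116025
negative: 0.9 × 0.55 × (1−0.8) × 0.45 × (1−0.85) × (1−0.05) = 0.006348375
P(positive | x) = 0.00116025 / 0.007508625 ≈ 0.155

0.155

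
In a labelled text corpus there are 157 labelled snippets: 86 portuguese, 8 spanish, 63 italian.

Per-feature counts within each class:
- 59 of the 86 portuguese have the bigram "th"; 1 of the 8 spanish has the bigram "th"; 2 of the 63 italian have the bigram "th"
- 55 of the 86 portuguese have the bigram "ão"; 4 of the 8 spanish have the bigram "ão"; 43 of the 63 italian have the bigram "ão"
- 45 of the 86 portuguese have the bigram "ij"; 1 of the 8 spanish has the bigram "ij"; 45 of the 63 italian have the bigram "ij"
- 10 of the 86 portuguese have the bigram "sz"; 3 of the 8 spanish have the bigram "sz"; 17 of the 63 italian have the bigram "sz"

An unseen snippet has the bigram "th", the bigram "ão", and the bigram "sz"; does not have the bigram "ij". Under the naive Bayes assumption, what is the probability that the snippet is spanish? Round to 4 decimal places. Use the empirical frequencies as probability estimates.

portuguese: (86/157) × (59/86) × (55/86) × (41/86) × (10/86) ≈ 0.013323
spanish: (8/157) × (1/8) × (4/8) × (7/8) × (3/8) ≈ 0.00104498
italian: (63/157) × (2/63) × (43/63) × (18/63) × (17/63) ≈ 0.000670345
P(spanish | x) = 0.00104498 / 0.015038325 ≈ 0.0695

0.0695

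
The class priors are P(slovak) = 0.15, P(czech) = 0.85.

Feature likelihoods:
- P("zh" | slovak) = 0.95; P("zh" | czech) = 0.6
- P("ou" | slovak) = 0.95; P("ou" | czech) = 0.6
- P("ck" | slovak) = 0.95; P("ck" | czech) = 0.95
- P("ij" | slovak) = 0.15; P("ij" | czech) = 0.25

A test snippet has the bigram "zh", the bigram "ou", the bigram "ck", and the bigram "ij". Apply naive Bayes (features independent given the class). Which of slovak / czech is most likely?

slovak: 0.15 × 0.95 × 0.95 × 0.95 × 0.15 = 0.0192909375
czech: 0.85 × 0.6 × 0.6 × 0.95 × 0.25 = 0.072675
Highest score → czech.

czech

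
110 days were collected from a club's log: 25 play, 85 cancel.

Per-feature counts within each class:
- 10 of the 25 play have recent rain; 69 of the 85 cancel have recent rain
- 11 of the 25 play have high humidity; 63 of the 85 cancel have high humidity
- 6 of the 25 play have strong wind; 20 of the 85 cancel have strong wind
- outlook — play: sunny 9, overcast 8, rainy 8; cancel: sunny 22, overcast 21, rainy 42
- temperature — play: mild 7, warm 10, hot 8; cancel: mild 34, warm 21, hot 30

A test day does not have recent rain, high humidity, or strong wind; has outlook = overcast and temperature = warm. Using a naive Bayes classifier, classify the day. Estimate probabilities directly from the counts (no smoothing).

play: (25/110) × (15/25) × (14/25) × (19/25) × (8/25) × (10/25) ≈ 0.00742865
cancel: (85/110) × (16/85) × (22/85) × (65/85) × (21/85) × (21/85) ≈ 0.00175722
Highest score → play.

play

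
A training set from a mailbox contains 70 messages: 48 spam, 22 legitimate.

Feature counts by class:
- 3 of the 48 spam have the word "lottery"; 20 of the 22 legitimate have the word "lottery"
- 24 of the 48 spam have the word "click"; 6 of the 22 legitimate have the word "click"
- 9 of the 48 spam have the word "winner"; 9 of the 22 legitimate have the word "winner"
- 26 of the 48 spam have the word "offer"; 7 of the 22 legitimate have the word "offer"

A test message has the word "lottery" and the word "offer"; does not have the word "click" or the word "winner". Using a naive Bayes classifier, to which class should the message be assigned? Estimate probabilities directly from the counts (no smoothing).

legitimate

spam: (48/70) × (3/48) × (24/48) × (39/48) × (26/48) ≈ 0.0094308
legitimate: (22/70) × (20/22) × (16/22) × (13/22) × (7/22) ≈ 0.0390684
Highest score → legitimate.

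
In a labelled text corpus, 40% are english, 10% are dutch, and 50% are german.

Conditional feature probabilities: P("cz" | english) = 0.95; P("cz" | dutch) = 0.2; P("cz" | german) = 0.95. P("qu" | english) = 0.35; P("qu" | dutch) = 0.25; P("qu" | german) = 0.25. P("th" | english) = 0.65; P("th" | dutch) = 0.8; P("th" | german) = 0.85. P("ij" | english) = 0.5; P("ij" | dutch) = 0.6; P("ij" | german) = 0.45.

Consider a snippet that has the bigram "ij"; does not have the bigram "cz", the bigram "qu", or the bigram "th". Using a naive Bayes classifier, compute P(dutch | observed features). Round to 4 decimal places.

0.6704

english: 0.4 × (1−0.95) × (1−0.35) × (1−0.65) × 0.5 = 0.002275
dutch: 0.1 × (1−0.2) × (1−0.25) × (1−0.8) × 0.6 = 0.0072
german: 0.5 × (1−0.95) × (1−0.25) × (1−0.85) × 0.45 = 0.001265625
P(dutch | x) = 0.0072 / 0.010740625 ≈ 0.6704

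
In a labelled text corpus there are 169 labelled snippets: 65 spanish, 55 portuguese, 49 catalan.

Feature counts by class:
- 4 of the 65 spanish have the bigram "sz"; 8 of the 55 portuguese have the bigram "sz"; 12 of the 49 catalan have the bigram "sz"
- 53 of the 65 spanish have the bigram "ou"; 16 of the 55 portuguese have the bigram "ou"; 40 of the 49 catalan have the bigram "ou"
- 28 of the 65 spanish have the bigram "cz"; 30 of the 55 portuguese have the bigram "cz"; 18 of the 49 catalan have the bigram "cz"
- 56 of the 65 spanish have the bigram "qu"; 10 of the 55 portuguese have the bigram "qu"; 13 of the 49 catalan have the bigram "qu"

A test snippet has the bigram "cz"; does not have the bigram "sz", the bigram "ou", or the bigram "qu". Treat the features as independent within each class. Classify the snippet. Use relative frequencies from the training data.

portuguese

spanish: (65/169) × (61/65) × (12/65) × (28/65) × (9/65) ≈ 0.00397452
portuguese: (55/169) × (47/55) × (39/55) × (30/55) × (45/55) ≈ 0.0880079
catalan: (49/169) × (37/49) × (9/49) × (18/49) × (36/49) ≈ 0.0108529
Highest score → portuguese.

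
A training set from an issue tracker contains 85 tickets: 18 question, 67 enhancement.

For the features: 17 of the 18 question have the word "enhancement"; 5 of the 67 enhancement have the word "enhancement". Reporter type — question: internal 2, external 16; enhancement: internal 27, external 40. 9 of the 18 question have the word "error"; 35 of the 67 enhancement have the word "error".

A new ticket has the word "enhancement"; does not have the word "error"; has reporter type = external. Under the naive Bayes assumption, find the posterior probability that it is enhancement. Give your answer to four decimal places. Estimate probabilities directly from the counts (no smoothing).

0.1587

question: (18/85) × (17/18) × (16/18) × (9/18) ≈ 0.0888889
enhancement: (67/85) × (5/67) × (40/67) × (32/67) ≈ 0.016773
P(enhancement | x) = 0.016773 / 0.1056619 ≈ 0.1587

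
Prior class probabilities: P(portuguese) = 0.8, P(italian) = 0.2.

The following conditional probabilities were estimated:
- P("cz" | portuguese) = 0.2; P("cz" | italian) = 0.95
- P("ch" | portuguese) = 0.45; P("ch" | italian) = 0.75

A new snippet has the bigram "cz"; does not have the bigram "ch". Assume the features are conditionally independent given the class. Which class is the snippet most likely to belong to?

portuguese

portuguese: 0.8 × 0.2 × (1−0.45) = 0.088
italian: 0.2 × 0.95 × (1−0.75) = 0.0475
Highest score → portuguese.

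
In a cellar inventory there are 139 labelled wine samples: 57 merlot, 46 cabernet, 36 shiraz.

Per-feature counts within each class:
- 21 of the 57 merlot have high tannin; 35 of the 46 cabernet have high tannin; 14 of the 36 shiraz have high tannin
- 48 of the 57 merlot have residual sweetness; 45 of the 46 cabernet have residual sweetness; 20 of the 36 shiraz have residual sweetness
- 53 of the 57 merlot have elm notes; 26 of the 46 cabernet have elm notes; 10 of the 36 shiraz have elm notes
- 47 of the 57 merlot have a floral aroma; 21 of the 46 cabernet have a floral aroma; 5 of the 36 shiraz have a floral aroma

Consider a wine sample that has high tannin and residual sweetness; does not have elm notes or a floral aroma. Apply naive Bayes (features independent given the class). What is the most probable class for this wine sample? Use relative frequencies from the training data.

merlot: (57/139) × (21/57) × (48/57) × (4/57) × (10/57) ≈ 0.00156632
cabernet: (46/139) × (35/46) × (45/46) × (20/46) × (25/46) ≈ 0.0582053
shiraz: (36/139) × (14/36) × (20/36) × (26/36) × (31/36) ≈ 0.0347993
Highest score → cabernet.

cabernet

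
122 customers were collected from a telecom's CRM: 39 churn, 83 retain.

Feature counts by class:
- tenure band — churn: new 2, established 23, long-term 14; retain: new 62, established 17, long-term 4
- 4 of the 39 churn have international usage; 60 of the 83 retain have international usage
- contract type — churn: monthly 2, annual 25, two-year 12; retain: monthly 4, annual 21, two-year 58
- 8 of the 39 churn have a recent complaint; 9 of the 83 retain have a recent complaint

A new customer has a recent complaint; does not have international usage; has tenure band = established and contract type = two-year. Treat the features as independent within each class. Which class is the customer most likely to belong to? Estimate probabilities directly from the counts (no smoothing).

churn

churn: (39/122) × (23/39) × (35/39) × (12/39) × (8/39) ≈ 0.0106786
retain: (83/122) × (17/83) × (23/83) × (58/83) × (9/83) ≈ 0.00292586
Highest score → churn.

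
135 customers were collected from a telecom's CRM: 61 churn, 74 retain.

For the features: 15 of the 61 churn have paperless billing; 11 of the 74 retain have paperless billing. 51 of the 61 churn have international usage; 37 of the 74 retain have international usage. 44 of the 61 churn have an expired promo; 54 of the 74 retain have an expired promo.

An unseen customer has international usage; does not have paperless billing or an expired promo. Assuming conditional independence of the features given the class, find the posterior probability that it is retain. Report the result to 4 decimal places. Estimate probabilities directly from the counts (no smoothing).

0.4427

churn: (61/135) × (46/61) × (51/61) × (17/61) ≈ 0.0793932
retain: (74/135) × (63/74) × (37/74) × (20/74) ≈ 0.0630631
P(retain | x) = 0.0630631 / 0.1424563 ≈ 0.4427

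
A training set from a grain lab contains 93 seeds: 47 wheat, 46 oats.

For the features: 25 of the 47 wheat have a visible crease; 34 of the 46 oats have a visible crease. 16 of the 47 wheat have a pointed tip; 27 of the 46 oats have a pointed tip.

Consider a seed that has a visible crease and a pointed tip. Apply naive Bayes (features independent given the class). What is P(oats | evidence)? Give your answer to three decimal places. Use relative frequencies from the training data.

0.701

wheat: (47/93) × (25/47) × (16/47) ≈ 0.0915122
oats: (46/93) × (34/46) × (27/46) ≈ 0.214586
P(oats | x) = 0.214586 / 0.3060982 ≈ 0.701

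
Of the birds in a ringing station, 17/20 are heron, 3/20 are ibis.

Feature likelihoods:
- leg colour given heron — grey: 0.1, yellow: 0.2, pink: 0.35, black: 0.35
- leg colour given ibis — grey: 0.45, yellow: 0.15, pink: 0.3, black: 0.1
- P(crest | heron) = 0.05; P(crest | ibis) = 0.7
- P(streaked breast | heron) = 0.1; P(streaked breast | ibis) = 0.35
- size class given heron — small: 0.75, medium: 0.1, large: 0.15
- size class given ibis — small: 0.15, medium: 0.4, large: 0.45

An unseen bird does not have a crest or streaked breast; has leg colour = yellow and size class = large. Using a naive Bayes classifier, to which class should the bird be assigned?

heron: 0.85 × 0.2 × (1−0.05) × (1−0.1) × 0.15 = 0.0218025
ibis: 0.15 × 0.15 × (1−0.7) × (1−0.35) × 0.45 = 0.001974375
Highest score → heron.

heron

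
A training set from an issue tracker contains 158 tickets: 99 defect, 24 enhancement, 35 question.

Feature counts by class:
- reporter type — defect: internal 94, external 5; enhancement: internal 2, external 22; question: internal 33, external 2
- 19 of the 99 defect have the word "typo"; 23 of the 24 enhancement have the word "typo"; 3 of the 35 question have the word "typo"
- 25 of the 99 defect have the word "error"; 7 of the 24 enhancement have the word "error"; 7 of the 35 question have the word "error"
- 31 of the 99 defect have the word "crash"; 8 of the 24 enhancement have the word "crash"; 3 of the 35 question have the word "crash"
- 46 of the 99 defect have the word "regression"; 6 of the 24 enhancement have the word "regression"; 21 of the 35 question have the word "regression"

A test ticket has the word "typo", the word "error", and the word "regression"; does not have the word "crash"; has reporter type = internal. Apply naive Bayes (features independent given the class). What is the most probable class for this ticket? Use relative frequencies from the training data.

defect: (99/158) × (94/99) × (19/99) × (25/99) × (68/99) × (46/99) ≈ 0.00920217
enhancement: (24/158) × (2/24) × (23/24) × (7/24) × (16/24) × (6/24) ≈ 0.000589692
question: (35/158) × (33/35) × (3/35) × (7/35) × (32/35) × (21/35) ≈ 0.00196414
Highest score → defect.

defect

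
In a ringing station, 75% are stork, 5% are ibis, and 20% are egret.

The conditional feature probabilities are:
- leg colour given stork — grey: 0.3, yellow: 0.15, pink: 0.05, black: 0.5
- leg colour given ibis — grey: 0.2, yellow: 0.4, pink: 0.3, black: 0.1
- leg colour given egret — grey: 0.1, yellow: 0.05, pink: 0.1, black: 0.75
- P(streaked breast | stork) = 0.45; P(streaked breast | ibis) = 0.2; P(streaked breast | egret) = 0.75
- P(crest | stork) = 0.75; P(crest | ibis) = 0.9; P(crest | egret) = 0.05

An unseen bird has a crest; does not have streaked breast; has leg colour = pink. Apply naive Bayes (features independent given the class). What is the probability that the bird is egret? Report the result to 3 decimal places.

stork: 0.75 × 0.05 × (1−0.45) × 0.75 = 0.01546875
ibis: 0.05 × 0.3 × (1−0.2) × 0.9 = 0.0108
egret: 0.2 × 0.1 × (1−0.75) × 0.05 = 0.00025
P(egret | x) = 0.00025 / 0.02651875 ≈ 0.009

0.009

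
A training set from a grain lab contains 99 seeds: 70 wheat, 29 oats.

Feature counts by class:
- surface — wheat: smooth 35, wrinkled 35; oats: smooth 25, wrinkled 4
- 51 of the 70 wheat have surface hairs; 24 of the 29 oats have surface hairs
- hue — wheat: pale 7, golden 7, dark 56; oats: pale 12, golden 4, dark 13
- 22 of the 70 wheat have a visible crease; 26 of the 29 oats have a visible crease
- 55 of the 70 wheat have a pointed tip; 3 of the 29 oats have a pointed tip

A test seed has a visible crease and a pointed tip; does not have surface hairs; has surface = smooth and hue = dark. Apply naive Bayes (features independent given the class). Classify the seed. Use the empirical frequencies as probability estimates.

wheat: (70/99) × (35/70) × (19/70) × (56/70) × (22/70) × (55/70) ≈ 0.0189569
oats: (29/99) × (25/29) × (5/29) × (13/29) × (26/29) × (3/29) ≈ 0.00181018
Highest score → wheat.

wheat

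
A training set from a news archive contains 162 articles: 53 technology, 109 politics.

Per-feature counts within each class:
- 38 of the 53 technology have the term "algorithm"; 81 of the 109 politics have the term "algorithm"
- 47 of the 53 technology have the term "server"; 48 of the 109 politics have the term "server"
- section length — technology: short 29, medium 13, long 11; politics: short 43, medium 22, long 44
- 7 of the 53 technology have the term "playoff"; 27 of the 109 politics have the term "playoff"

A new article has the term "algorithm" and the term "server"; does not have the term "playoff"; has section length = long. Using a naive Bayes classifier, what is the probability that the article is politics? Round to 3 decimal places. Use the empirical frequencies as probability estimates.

technology: (53/162) × (38/53) × (47/53) × (11/53) × (46/53) ≈ 0.0374705
politics: (109/162) × (81/109) × (48/109) × (44/109) × (82/109) ≈ 0.0668649
P(politics | x) = 0.0668649 / 0.1043354 ≈ 0.641

0.641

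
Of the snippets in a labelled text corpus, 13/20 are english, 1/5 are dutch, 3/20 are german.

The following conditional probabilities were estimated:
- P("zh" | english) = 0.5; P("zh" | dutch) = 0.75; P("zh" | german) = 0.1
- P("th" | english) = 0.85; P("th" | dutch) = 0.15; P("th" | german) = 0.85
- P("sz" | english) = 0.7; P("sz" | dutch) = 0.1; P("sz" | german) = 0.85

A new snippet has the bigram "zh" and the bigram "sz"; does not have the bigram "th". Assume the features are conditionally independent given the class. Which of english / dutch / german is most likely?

english: 0.65 × 0.5 × (1−0.85) × 0.7 = 0.034125
dutch: 0.2 × 0.75 × (1−0.15) × 0.1 = 0.01275
german: 0.15 × 0.1 × (1−0.85) × 0.85 = 0.0019125
Highest score → english.

english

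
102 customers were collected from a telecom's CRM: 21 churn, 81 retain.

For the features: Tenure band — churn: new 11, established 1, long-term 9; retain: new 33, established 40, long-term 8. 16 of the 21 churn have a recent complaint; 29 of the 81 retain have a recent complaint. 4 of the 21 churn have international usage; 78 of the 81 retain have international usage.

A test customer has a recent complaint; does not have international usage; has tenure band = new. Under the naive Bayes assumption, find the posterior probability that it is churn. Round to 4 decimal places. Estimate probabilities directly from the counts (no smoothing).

churn: (21/102) × (11/21) × (16/21) × (17/21) ≈ 0.0665155
retain: (81/102) × (33/81) × (29/81) × (3/81) ≈ 0.00429006
P(churn | x) = 0.0665155 / 0.07080556 ≈ 0.9394

0.9394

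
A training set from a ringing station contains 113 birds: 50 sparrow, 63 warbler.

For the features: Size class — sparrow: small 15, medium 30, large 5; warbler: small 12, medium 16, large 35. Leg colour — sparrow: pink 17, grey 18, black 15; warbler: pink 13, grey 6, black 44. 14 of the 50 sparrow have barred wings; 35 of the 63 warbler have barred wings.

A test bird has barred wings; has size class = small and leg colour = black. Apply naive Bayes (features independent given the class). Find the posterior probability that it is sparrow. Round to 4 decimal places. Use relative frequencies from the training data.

0.2130

sparrow: (50/113) × (15/50) × (15/50) × (14/50) ≈ 0.0111504
warbler: (63/113) × (12/63) × (44/63) × (35/63) ≈ 0.0412043
P(sparrow | x) = 0.0111504 / 0.0523547 ≈ 0.2130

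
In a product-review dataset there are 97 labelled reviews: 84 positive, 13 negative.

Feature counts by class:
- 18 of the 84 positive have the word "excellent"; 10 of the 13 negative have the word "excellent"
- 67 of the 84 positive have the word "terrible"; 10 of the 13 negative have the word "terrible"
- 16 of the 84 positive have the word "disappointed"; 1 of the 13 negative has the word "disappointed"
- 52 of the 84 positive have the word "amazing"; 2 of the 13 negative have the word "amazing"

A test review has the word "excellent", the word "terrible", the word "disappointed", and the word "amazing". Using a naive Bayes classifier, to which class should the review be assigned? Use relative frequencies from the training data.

positive: (84/97) × (18/84) × (67/84) × (16/84) × (52/84) ≈ 0.0174526
negative: (13/97) × (10/13) × (10/13) × (1/13) × (2/13) ≈ 0.000938487
Highest score → positive.

positive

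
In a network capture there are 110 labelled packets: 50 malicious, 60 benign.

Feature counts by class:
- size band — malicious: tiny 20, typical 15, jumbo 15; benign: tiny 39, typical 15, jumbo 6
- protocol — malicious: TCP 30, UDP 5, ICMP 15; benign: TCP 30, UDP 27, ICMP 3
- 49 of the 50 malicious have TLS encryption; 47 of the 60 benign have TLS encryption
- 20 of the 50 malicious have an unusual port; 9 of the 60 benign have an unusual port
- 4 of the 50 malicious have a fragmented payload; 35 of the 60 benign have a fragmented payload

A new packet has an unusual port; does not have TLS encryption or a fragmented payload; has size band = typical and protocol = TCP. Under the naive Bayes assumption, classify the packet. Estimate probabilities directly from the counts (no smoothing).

benign

malicious: (50/110) × (15/50) × (30/50) × (1/50) × (20/50) × (46/50) ≈ 0.000602182
benign: (60/110) × (15/60) × (30/60) × (13/60) × (9/60) × (25/60) ≈ 0.000923295
Highest score → benign.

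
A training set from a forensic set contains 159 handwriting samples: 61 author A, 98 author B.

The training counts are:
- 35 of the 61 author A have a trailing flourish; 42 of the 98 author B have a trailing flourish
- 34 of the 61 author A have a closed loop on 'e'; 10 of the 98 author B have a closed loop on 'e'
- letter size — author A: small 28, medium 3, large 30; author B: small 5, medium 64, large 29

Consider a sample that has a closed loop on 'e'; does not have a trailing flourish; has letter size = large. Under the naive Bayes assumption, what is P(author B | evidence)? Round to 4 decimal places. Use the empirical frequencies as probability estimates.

author A: (61/159) × (26/61) × (34/61) × (30/61) ≈ 0.0448246
author B: (98/159) × (56/98) × (10/98) × (29/98) ≈ 0.010635
P(author B | x) = 0.010635 / 0.0554596 ≈ 0.1918

0.1918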